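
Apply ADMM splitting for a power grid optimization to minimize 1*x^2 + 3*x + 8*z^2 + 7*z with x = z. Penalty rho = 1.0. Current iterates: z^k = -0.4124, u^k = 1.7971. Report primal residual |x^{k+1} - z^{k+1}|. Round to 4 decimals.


ADMM iteration with rho = 1.0, z^k = -0.4124, u^k = 1.7971
Step 1: x-update.
Minimize 1*x^2 + 3*x + (1.0/2)*(x + 0.4124 + 1.7971)^2
FOC: (2*1 + 1.0)*x = -3 + 1.0*(-0.4124 - 1.7971)
x^{k+1} = -1.7365
Step 2: z-update.
Minimize 8*z^2 + 7*z + (1.0/2)*(-1.7365 - z + 1.7971)^2
FOC: (2*8 + 1.0)*z = -7 + 1.0*(-1.7365 + 1.7971)
z^{k+1} = -0.4082
Step 3: u-update.
u^{k+1} = 1.7971 - 1.7365 + 0.4082 = 0.4688
Step 4: Primal residual = |-1.7365 + 0.4082| = 1.3283


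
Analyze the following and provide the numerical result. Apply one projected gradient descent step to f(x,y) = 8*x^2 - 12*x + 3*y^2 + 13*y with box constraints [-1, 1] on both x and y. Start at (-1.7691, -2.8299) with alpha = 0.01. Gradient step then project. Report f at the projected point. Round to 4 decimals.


Step 1: Compute gradient at (-1.7691, -2.8299).
grad_x = 2*8*-1.7691 - 12 = -40.3056
grad_y = 2*3*-2.8299 + 13 = -3.9794
Step 2: Gradient step.
x_raw = -1.7691 - 0.01*-40.3056 = -1.366
y_raw = -2.8299 - 0.01*-3.9794 = -2.7901
Step 3: Project onto [-1, 1].
x_proj = clip(-1.366) = -1.0
y_proj = clip(-2.7901) = -1.0
Step 4: Evaluate f.
f(-1.0, -1.0) = 10.0


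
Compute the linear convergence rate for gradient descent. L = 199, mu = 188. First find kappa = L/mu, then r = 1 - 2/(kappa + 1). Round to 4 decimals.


Step 1: Compute the condition number.
kappa = L/mu = 199/188 = 1.0585
Step 2: Compute the convergence rate.
r = 1 - 2/(kappa + 1) = 1 - 2*mu/(L + mu) = (L - mu)/(L + mu) = 11/387 = 0.0284


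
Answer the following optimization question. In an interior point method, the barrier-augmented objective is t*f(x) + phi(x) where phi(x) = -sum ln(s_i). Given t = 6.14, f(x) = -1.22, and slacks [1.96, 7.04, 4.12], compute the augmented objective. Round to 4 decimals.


Step 1: Compute log-barrier.
ln values: [0.6729, 1.9516, 1.4159]
phi = -(0.6729 + 1.9516 + 1.4159) = -4.0404
Step 2: Compute augmented objective.
t*f(x) = 6.14*-1.22 = -7.4908
Total = -7.4908 - 4.0404 = -11.5312


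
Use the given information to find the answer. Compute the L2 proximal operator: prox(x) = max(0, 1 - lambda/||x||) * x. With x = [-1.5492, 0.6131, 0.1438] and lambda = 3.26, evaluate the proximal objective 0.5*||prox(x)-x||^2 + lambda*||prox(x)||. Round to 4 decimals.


Step 1: Compute ||x||.
||x|| = 1.6723
Step 2: Compute scaling factor.
scale = max(0, 1 - 3.26/1.6723) = 0.0
Step 3: prox(x) = [-0.0, 0.0, 0.0]
||prox(x)|| = 0.0
Step 4: Proximal objective.
0.5*||prox-x||^2 = 1.3983
lambda*||prox|| = 0.0
Total = 1.3983


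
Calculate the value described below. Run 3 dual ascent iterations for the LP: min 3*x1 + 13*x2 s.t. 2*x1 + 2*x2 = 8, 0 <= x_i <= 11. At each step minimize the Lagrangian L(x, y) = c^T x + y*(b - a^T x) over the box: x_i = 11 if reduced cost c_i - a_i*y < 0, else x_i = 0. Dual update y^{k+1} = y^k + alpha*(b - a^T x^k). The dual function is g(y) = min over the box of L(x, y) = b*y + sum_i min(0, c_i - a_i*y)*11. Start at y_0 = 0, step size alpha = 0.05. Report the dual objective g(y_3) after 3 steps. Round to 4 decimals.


Dual ascent for LP: min 3*x1 + 13*x2, 2*x1 + 2*x2 = 8, 0 <= x_i <= 11
Step 1: y^k = 0.0, reduced costs: (3.0, 13.0)
  x^k = (0.0, 0.0), subgradient = b - a^T x = 8.0
  y^{k+1} = 0.0 + 0.05*8.0 = 0.4
Step 2: y^k = 0.4, reduced costs: (2.2, 12.2)
  x^k = (0.0, 0.0), subgradient = b - a^T x = 8.0
  y^{k+1} = 0.4 + 0.05*8.0 = 0.8
Step 3: y^k = 0.8, reduced costs: (1.4, 11.4)
  x^k = (0.0, 0.0), subgradient = b - a^T x = 8.0
  y^{k+1} = 0.8 + 0.05*8.0 = 1.2
Dual objective at y_3 = 1.2: reduced costs (0.6, 10.6), box minimizer x = (0.0, 0.0)
g(y_3) = b*y + (c1 - a1*y)*x1 + (c2 - a2*y)*x2 = 8*1.2 + 0.6*0.0 + 10.6*0.0 = 9.6 + 0.0 + 0.0 = 9.6


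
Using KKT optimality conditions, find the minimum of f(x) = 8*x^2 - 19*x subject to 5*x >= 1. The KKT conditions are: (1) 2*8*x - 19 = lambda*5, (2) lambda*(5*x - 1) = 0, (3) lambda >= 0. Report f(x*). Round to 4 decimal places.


Step 1: Try lambda = 0 (constraint inactive).
Stationarity: 2*8*x - 19 = 0
x* = 19/(2*8) = 1.1875
Check constraint: 5*1.1875 = 5.9375 >= 1 -- satisfied.
Step 2: Compute optimal value.
f(x*) = 8*1.1875^2 - 19*1.1875 = -11.2813


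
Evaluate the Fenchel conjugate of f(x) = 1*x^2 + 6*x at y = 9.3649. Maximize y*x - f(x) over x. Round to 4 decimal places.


f*(y) = sup_x {y*x - a*x^2 - b*x} = sup_x {(y-b)*x - a*x^2}
FOC: (y - b) - 2a*x = 0 => x* = (y - b)/(2a)
x* = (9.3649 - 6)/(2*1) = 1.6825
f*(9.3649) = (y-b)^2/(4a) = (9.3649 - 6)^2/(4*1)
= 11.3226/4 = 2.8306


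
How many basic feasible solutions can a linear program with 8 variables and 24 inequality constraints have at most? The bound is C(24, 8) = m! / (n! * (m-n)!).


Each vertex corresponds to some choice of n active constraints out of m, so the number of vertices is at most C(m, n) = m! / (n!(m-n)!).
m = 24, n = 8
Numerator: 24 * 23 * 22 * 21 * 20 * 19 * 18 * 17
Denominator: 8! = 40320
C(24, 8) = 735471


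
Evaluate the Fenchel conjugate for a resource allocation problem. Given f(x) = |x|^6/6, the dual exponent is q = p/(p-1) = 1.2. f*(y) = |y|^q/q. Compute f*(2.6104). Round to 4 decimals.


The conjugate exponent q satisfies 1/p + 1/q = 1.
p = 6, so q = 6/(6 - 1) = 1.2
|y|^q = 2.6104^1.2 = 3.1626
f*(2.6104) = 3.1626 / 1.2 = 2.6355


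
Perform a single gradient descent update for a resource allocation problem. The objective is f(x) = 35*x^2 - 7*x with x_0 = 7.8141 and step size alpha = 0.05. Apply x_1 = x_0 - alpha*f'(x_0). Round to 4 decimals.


We compute the gradient at x_0 and apply the update.
f'(x) = 70*x - 7
f'(7.8141) = 70*7.8141 - 7 = 539.987
x_1 = 7.8141 - 0.05*539.987 = -19.1853


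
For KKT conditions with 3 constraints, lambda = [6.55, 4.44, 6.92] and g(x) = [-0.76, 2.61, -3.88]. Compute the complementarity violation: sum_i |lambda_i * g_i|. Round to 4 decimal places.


KKT complementary slackness check:
lambda_1 * g_1 = 6.55 * -0.76 = -4.978
lambda_2 * g_2 = 4.44 * 2.61 = 11.5884
lambda_3 * g_3 = 6.92 * -3.88 = -26.8496
Total violation = 4.978 + 11.5884 + 26.8496 = 43.416


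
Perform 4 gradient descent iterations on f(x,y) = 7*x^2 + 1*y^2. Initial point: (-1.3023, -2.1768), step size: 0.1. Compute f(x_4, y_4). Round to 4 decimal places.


Gradient descent on f(x,y) = 7*x^2 + 1*y^2.
Starting point: (-1.3023, -2.1768), alpha = 0.1
Step 1: grad_x = 2*7*-1.3023 = -18.2322, grad_y = 2*1*-2.1768 = -4.3536
  x_1 = -1.3023 - 0.1*-18.2322 = 0.5209
  y_1 = -2.1768 - 0.1*-4.3536 = -1.7414
Step 2: grad_x = 2*7*0.5209 = 7.2929, grad_y = 2*1*-1.7414 = -3.4829
  x_2 = 0.5209 - 0.1*7.2929 = -0.2084
  y_2 = -1.7414 - 0.1*-3.4829 = -1.3932
Step 3: grad_x = 2*7*-0.2084 = -2.9172, grad_y = 2*1*-1.3932 = -2.7863
  x_3 = -0.2084 - 0.1*-2.9172 = 0.0833
  y_3 = -1.3932 - 0.1*-2.7863 = -1.1145
Step 4: grad_x = 2*7*0.0833 = 1.1669, grad_y = 2*1*-1.1145 = -2.229
  x_4 = 0.0833 - 0.1*1.1669 = -0.0333
  y_4 = -1.1145 - 0.1*-2.229 = -0.8916
f(-0.0333, -0.8916) = 7*(-0.0333)^2 + 1*(-0.8916)^2 = 0.8028


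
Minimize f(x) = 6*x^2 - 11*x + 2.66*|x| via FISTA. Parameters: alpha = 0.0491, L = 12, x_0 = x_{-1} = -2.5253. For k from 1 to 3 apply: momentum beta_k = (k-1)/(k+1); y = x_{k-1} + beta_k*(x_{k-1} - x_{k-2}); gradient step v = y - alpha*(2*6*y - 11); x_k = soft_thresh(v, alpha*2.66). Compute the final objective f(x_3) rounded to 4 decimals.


FISTA on f(x) = 6*x^2 - 11*x + 2.66*|x|
L = 12, alpha = 0.0491
Iteration 1: beta = 0.0, y = -2.5253 + 0.0*(-2.5253 + 2.5253) = -2.5253
  grad(y) = -41.3036, v = y - alpha*grad = -0.4973
  prox(v) = soft_thresh(-0.4973, 0.1306) = -0.3667
Iteration 2: beta = 0.3333, y = -0.3667 + 0.3333*(-0.3667 + 2.5253) = 0.3529
  grad(y) = -6.7658, v = y - alpha*grad = 0.6851
  prox(v) = soft_thresh(0.6851, 0.1306) = 0.5544
Iteration 3: beta = 0.5, y = 0.5544 + 0.5*(0.5544 + 0.3667) = 1.015
  grad(y) = 1.1801, v = y - alpha*grad = 0.9571
  prox(v) = soft_thresh(0.9571, 0.1306) = 0.8265
f(x_3) = 6*0.8265^2 - 11*0.8265 + 2.66*|0.8265| = -2.7945


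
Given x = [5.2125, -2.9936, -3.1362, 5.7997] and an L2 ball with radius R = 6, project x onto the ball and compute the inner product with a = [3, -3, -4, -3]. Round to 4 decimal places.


Step 1: Compute ||x|| (intermediates to 6 decimals).
||x|| = sqrt(5.2125^2 + (-2.9936)^2 + (-3.1362)^2 + 5.7997^2) = 8.922111
Step 2: Project.
Since ||x|| > R, scale = R/||x|| = 6/8.922111 = 0.672487, proj(x) = scale * x
proj(x) = [3.505338, -2.013157, -2.109054, 3.900223]
Step 3: Dot product.
a^T * proj(x) = 3*3.505338 - 3*(-2.013157) - 4*(-2.109054) - 3*3.900223 = 13.291


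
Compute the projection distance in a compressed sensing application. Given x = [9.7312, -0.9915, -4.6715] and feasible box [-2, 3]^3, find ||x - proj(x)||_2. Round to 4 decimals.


Project each component onto [-2, 3].
clip(9.7312) = 3.0, clip(-0.9915) = -0.9915, clip(-4.6715) = -2.0
Projection = [3.0, -0.9915, -2.0]
Squared diffs: [45.3091, 0.0, 7.1369]
Distance = sqrt(52.446) = 7.242


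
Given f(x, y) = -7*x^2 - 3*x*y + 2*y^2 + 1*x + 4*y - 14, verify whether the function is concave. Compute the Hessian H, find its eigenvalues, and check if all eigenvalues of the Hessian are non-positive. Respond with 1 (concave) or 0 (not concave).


The Hessian of f(x,y) = -7*x^2 - 3*x*y + 2*y^2 + 1*x + 4*y - 14 is:
H = [[-14, -3], [-3, 4]]
Trace = -14 + 4 = -10
Determinant = -14*4 - (-3)^2 = -65
Discriminant = (-10)^2 - 4*-65 = 360.0
Eigenvalues: lambda_1 = -14.4868, lambda_2 = 4.4868
The function is not concave.

0


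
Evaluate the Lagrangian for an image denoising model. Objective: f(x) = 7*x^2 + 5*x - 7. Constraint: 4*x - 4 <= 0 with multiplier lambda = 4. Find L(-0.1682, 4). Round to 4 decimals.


Step 1: Evaluate f(x).
f(-0.1682) = 7*(-0.1682)^2 + 5*(-0.1682) - 7 = -7.643
Step 2: Evaluate g(x).
g(-0.1682) = 4*-0.1682 - 4 = -4.6728
Step 3: Compute Lagrangian.
L = -7.643 + 4*-4.6728 = -26.3342


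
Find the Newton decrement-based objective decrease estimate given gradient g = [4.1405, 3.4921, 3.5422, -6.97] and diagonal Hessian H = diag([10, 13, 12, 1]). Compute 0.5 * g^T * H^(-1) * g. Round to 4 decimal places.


Step 1: H is diagonal, so H^(-1) * g = [0.4141, 0.2686, 0.2952, -6.97].
Step 2: g^T H^(-1) g = sum_i g_i^2 / H_ii
  = (4.1405)^2/10 + (3.4921)^2/13 + (3.5422)^2/12 + (-6.97)^2/1
  = 1.7144 + 0.9381 + 1.0456 + 48.5809 = 52.2789
Step 3: Objective decrease = 0.5 * g^T H^(-1) g = 26.1395


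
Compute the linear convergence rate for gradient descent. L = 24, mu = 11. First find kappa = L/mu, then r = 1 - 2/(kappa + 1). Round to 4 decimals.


Step 1: Compute the condition number.
kappa = L/mu = 24/11 = 2.1818
Step 2: Compute the convergence rate.
r = 1 - 2/(kappa + 1) = 1 - 2*mu/(L + mu) = (L - mu)/(L + mu) = 13/35 = 0.3714


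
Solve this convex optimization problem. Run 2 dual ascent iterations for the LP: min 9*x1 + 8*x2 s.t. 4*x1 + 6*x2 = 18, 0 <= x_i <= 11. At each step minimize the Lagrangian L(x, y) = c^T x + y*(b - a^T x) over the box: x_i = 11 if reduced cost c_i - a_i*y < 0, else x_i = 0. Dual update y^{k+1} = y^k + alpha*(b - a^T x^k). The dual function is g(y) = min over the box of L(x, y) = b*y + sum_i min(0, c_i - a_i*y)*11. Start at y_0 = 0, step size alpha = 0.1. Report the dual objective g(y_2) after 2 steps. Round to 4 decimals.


Dual ascent for LP: min 9*x1 + 8*x2, 4*x1 + 6*x2 = 18, 0 <= x_i <= 11
Step 1: y^k = 0.0, reduced costs: (9.0, 8.0)
  x^k = (0.0, 0.0), subgradient = b - a^T x = 18.0
  y^{k+1} = 0.0 + 0.1*18.0 = 1.8
Step 2: y^k = 1.8, reduced costs: (1.8, -2.8)
  x^k = (0.0, 11.0), subgradient = b - a^T x = -48.0
  y^{k+1} = 1.8 + 0.1*-48.0 = -3.0
Dual objective at y_2 = -3.0: reduced costs (21.0, 26.0), box minimizer x = (0.0, 0.0)
g(y_2) = b*y + (c1 - a1*y)*x1 + (c2 - a2*y)*x2 = 18*(-3.0) + 21.0*0.0 + 26.0*0.0 = -54.0 + 0.0 + 0.0 = -54.0


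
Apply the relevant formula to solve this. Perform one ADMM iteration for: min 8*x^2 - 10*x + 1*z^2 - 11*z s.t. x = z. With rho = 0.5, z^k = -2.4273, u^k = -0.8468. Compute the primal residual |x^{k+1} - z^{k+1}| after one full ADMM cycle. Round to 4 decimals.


ADMM iteration with rho = 0.5, z^k = -2.4273, u^k = -0.8468
Step 1: x-update.
Minimize 8*x^2 - 10*x + (0.5/2)*(x + 2.4273 - 0.8468)^2
FOC: (2*8 + 0.5)*x = 10 + 0.5*(-2.4273 + 0.8468)
x^{k+1} = 0.5582
Step 2: z-update.
Minimize 1*z^2 - 11*z + (0.5/2)*(0.5582 - z - 0.8468)^2
FOC: (2*1 + 0.5)*z = 11 + 0.5*(0.5582 - 0.8468)
z^{k+1} = 4.3423
Step 3: u-update.
u^{k+1} = -0.8468 + 0.5582 - 4.3423 = -4.6309
Step 4: Primal residual = |0.5582 - 4.3423| = 3.7841


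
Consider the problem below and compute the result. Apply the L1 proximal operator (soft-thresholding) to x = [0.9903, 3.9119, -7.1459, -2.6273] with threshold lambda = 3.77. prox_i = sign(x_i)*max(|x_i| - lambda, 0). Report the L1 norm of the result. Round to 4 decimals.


Soft-thresholding with lambda = 3.77:
prox(0.9903) = sign(0.9903)*max(|0.9903| - 3.77, 0) = 0.0
prox(3.9119) = sign(3.9119)*max(|3.9119| - 3.77, 0) = 0.1419
prox(-7.1459) = sign(-7.1459)*max(|-7.1459| - 3.77, 0) = -3.3759
prox(-2.6273) = sign(-2.6273)*max(|-2.6273| - 3.77, 0) = 0.0
prox(x) = [0.0, 0.1419, -3.3759, 0.0]
||prox(x)||_1 = 0.0 + 0.1419 + 3.3759 + 0.0 = 3.5178


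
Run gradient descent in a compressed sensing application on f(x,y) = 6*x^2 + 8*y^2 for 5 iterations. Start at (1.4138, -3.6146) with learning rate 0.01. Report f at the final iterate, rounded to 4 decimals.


Gradient descent on f(x,y) = 6*x^2 + 8*y^2.
Starting point: (1.4138, -3.6146), alpha = 0.01
Step 1: grad_x = 2*6*1.4138 = 16.9656, grad_y = 2*8*-3.6146 = -57.8336
  x_1 = 1.4138 - 0.01*16.9656 = 1.2441
  y_1 = -3.6146 - 0.01*-57.8336 = -3.0363
Step 2: grad_x = 2*6*1.2441 = 14.9297, grad_y = 2*8*-3.0363 = -48.5802
  x_2 = 1.2441 - 0.01*14.9297 = 1.0948
  y_2 = -3.0363 - 0.01*-48.5802 = -2.5505
Step 3: grad_x = 2*6*1.0948 = 13.1382, grad_y = 2*8*-2.5505 = -40.8074
  x_3 = 1.0948 - 0.01*13.1382 = 0.9635
  y_3 = -2.5505 - 0.01*-40.8074 = -2.1424
Step 4: grad_x = 2*6*0.9635 = 11.5616, grad_y = 2*8*-2.1424 = -34.2782
  x_4 = 0.9635 - 0.01*11.5616 = 0.8478
  y_4 = -2.1424 - 0.01*-34.2782 = -1.7996
Step 5: grad_x = 2*6*0.8478 = 10.1742, grad_y = 2*8*-1.7996 = -28.7937
  x_5 = 0.8478 - 0.01*10.1742 = 0.7461
  y_5 = -1.7996 - 0.01*-28.7937 = -1.5117
f(0.7461, -1.5117) = 6*0.7461^2 + 8*(-1.5117)^2 = 21.6212


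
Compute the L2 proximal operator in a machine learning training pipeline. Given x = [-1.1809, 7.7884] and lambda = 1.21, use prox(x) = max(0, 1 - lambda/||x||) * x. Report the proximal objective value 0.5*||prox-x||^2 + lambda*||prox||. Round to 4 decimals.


Step 1: Compute ||x||.
||x|| = 7.8774
Step 2: Compute scaling factor.
scale = max(0, 1 - 1.21/7.8774) = 0.8464
Step 3: prox(x) = [-0.9995, 6.5921]
||prox(x)|| = 6.6674
Step 4: Proximal objective.
0.5*||prox-x||^2 = 0.7321
lambda*||prox|| = 8.0676
Total = 8.7996


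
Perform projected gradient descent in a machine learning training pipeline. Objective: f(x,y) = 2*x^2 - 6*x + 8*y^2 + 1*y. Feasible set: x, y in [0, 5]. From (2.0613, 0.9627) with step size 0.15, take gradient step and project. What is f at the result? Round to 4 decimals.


Step 1: Compute gradient at (2.0613, 0.9627).
grad_x = 2*2*2.0613 - 6 = 2.2452
grad_y = 2*8*0.9627 + 1 = 16.4032
Step 2: Gradient step.
x_raw = 2.0613 - 0.15*2.2452 = 1.7245
y_raw = 0.9627 - 0.15*16.4032 = -1.4978
Step 3: Project onto [0, 5].
x_proj = clip(1.7245) = 1.7245
y_proj = clip(-1.4978) = 0.0
Step 4: Evaluate f.
f(1.7245, 0.0) = -4.3992


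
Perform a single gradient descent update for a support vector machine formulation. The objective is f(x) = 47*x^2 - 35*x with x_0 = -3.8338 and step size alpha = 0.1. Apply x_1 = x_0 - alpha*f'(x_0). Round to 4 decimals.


We compute the gradient at x_0 and apply the update.
f'(x) = 94*x - 35
f'(-3.8338) = 94*-3.8338 - 35 = -395.3772
x_1 = -3.8338 - 0.1*-395.3772 = 35.7039


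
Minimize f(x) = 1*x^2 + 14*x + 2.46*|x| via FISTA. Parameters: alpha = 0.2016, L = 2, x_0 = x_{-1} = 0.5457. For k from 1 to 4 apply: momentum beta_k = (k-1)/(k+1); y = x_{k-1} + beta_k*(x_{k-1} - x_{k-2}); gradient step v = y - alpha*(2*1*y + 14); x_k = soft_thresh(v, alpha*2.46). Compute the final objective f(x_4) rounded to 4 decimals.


FISTA on f(x) = 1*x^2 + 14*x + 2.46*|x|
L = 2, alpha = 0.2016
Iteration 1: beta = 0.0, y = 0.5457 + 0.0*(0.5457 - 0.5457) = 0.5457
  grad(y) = 15.0914, v = y - alpha*grad = -2.4967
  prox(v) = soft_thresh(-2.4967, 0.4959) = -2.0008
Iteration 2: beta = 0.3333, y = -2.0008 + 0.3333*(-2.0008 - 0.5457) = -2.8496
  grad(y) = 8.3008, v = y - alpha*grad = -4.5231
  prox(v) = soft_thresh(-4.5231, 0.4959) = -4.0271
Iteration 3: beta = 0.5, y = -4.0271 + 0.5*(-4.0271 + 2.0008) = -5.0403
  grad(y) = 3.9194, v = y - alpha*grad = -5.8304
  prox(v) = soft_thresh(-5.8304, 0.4959) = -5.3345
Iteration 4: beta = 0.6, y = -5.3345 + 0.6*(-5.3345 + 4.0271) = -6.1189
  grad(y) = 1.7621, v = y - alpha*grad = -6.4742
  prox(v) = soft_thresh(-6.4742, 0.4959) = -5.9782
f(x_4) = 1*(-5.9782)^2 + 14*(-5.9782) + 2.46*|-5.9782| = -33.2495


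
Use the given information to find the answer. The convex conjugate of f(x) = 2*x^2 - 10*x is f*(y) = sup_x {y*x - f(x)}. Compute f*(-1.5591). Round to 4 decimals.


f*(y) = sup_x {y*x - a*x^2 - b*x} = sup_x {(y-b)*x - a*x^2}
FOC: (y - b) - 2a*x = 0 => x* = (y - b)/(2a)
x* = (-1.5591 + 10)/(2*2) = 2.1102
f*(-1.5591) = (y-b)^2/(4a) = (-1.5591 + 10)^2/(4*2)
= 71.2488/8 = 8.9061


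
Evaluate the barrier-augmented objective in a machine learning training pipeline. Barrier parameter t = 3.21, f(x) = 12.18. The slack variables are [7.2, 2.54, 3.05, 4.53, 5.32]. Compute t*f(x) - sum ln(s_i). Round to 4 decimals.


Step 1: Compute log-barrier.
ln values: [1.9741, 0.9322, 1.1151, 1.5107, 1.6715]
phi = -(1.9741 + 0.9322 + 1.1151 + 1.5107 + 1.6715) = -7.2036
Step 2: Compute augmented objective.
t*f(x) = 3.21*12.18 = 39.0978
Total = 39.0978 - 7.2036 = 31.8942


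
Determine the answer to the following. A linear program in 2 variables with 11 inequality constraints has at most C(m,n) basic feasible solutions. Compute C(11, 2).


Each vertex corresponds to some choice of n active constraints out of m, so the number of vertices is at most C(m, n) = m! / (n!(m-n)!).
m = 11, n = 2
Numerator: 11 * 10
Denominator: 2! = 2
C(11, 2) = 55


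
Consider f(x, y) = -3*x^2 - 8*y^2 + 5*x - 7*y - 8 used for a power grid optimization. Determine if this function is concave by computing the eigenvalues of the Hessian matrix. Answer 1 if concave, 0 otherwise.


The Hessian of f(x,y) = -3*x^2 - 8*y^2 + 5*x - 7*y - 8 is:
H = [[-6, 0], [0, -16]]
Trace = -6 - 16 = -22
Determinant = -6*-16 - (0)^2 = 96
Discriminant = (-22)^2 - 4*96 = 100.0
Eigenvalues: lambda_1 = -16.0, lambda_2 = -6.0
The function is concave.

1


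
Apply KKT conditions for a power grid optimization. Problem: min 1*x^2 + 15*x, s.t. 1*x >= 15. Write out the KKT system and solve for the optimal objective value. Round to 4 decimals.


Step 1: Try lambda = 0 (constraint inactive).
x_unc = -15/(2*1) = -7.5
Check: 1*-7.5 = -7.5 < 15 -- violated!
Step 2: Constraint must be active: 1*x = 15
x* = 15/1 = 15.0
lambda = (2*1*15.0 + 15)/1 = 45.0
Step 3: Compute optimal value.
f(x*) = 1*15.0^2 + 15*15.0 = 450.0


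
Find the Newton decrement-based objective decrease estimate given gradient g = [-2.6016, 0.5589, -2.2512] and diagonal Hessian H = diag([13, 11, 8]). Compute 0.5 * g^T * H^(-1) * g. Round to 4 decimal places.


Step 1: H is diagonal, so H^(-1) * g = [-0.2001, 0.0508, -0.2814].
Step 2: g^T H^(-1) g = sum_i g_i^2 / H_ii
  = (-2.6016)^2/13 + (0.5589)^2/11 + (-2.2512)^2/8
  = 0.5206 + 0.0284 + 0.6335 = 1.1825
Step 3: Objective decrease = 0.5 * g^T H^(-1) g = 0.5913


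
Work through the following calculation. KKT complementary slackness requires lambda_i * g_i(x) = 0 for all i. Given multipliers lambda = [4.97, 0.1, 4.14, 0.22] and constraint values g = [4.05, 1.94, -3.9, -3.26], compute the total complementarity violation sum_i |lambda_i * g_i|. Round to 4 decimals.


KKT complementary slackness check:
lambda_1 * g_1 = 4.97 * 4.05 = 20.1285
lambda_2 * g_2 = 0.1 * 1.94 = 0.194
lambda_3 * g_3 = 4.14 * -3.9 = -16.146
lambda_4 * g_4 = 0.22 * -3.26 = -0.7172
Total violation = 20.1285 + 0.194 + 16.146 + 0.7172 = 37.1857


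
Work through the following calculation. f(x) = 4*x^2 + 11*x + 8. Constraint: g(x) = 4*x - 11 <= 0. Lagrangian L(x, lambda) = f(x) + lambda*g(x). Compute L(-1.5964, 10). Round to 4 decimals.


Step 1: Evaluate f(x).
f(-1.5964) = 4*(-1.5964)^2 + 11*(-1.5964) + 8 = 0.6336
Step 2: Evaluate g(x).
g(-1.5964) = 4*-1.5964 - 11 = -17.3856
Step 3: Compute Lagrangian.
L = 0.6336 + 10*-17.3856 = -173.2224


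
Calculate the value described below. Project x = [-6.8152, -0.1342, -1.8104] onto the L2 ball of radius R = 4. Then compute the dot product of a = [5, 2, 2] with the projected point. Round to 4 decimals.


Step 1: Compute ||x|| (intermediates to 6 decimals).
||x|| = sqrt((-6.8152)^2 + (-0.1342)^2 + (-1.8104)^2) = 7.052837
Step 2: Project.
Since ||x|| > R, scale = R/||x|| = 4/7.052837 = 0.567148, proj(x) = scale * x
proj(x) = [-3.865227, -0.076111, -1.026765]
Step 3: Dot product.
a^T * proj(x) = 5*(-3.865227) + 2*(-0.076111) + 2*(-1.026765) = -21.5319


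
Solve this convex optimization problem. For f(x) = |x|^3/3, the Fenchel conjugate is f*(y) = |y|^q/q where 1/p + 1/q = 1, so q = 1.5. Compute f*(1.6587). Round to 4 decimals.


The conjugate exponent q satisfies 1/p + 1/q = 1.
p = 3, so q = 3/(3 - 1) = 1.5
|y|^q = 1.6587^1.5 = 2.1362
f*(1.6587) = 2.1362 / 1.5 = 1.4242


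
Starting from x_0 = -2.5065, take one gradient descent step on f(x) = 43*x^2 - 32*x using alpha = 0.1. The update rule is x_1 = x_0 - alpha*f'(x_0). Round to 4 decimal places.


We compute the gradient at x_0 and apply the update.
f'(x) = 86*x - 32
f'(-2.5065) = 86*-2.5065 - 32 = -247.559
x_1 = -2.5065 - 0.1*-247.559 = 22.2494


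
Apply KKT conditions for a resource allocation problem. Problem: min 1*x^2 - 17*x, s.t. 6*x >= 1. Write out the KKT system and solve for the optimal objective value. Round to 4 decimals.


Step 1: Try lambda = 0 (constraint inactive).
Stationarity: 2*1*x - 17 = 0
x* = 17/(2*1) = 8.5
Check constraint: 6*8.5 = 51.0 >= 1 -- satisfied.
Step 2: Compute optimal value.
f(x*) = 1*8.5^2 - 17*8.5 = -72.25


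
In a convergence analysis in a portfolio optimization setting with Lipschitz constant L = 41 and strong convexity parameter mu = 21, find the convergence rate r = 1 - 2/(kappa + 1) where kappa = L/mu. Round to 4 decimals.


Step 1: Compute the condition number.
kappa = L/mu = 41/21 = 1.9524
Step 2: Compute the convergence rate.
r = 1 - 2/(kappa + 1) = 1 - 2*mu/(L + mu) = (L - mu)/(L + mu) = 20/62 = 0.3226


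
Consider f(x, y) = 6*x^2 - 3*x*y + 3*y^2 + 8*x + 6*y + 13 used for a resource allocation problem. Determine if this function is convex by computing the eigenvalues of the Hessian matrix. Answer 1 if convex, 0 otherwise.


The Hessian of f(x,y) = 6*x^2 - 3*x*y + 3*y^2 + 8*x + 6*y + 13 is:
H = [[12, -3], [-3, 6]]
Trace = 12 + 6 = 18
Determinant = 12*6 - (-3)^2 = 63
Discriminant = (18)^2 - 4*63 = 72.0
Eigenvalues: lambda_1 = 4.7574, lambda_2 = 13.2426
The function is convex.

1


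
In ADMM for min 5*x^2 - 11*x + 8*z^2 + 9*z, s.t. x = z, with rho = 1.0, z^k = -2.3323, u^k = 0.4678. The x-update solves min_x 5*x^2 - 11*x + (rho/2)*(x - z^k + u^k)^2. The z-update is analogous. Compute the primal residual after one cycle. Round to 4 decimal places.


ADMM iteration with rho = 1.0, z^k = -2.3323, u^k = 0.4678
Step 1: x-update.
Minimize 5*x^2 - 11*x + (1.0/2)*(x + 2.3323 + 0.4678)^2
FOC: (2*5 + 1.0)*x = 11 + 1.0*(-2.3323 - 0.4678)
x^{k+1} = 0.7454
Step 2: z-update.
Minimize 8*z^2 + 9*z + (1.0/2)*(0.7454 - z + 0.4678)^2
FOC: (2*8 + 1.0)*z = -9 + 1.0*(0.7454 + 0.4678)
z^{k+1} = -0.458
Step 3: u-update.
u^{k+1} = 0.4678 + 0.7454 + 0.458 = 1.6713
Step 4: Primal residual = |0.7454 + 0.458| = 1.2035


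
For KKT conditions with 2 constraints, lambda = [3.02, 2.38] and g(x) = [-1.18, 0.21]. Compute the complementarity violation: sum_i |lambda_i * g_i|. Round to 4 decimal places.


KKT complementary slackness check:
lambda_1 * g_1 = 3.02 * -1.18 = -3.5636
lambda_2 * g_2 = 2.38 * 0.21 = 0.4998
Total violation = 3.5636 + 0.4998 = 4.0634


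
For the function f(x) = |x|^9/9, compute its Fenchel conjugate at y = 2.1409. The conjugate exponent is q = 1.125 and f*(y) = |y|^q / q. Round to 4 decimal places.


The conjugate exponent q satisfies 1/p + 1/q = 1.
p = 9, so q = 9/(9 - 1) = 1.125
|y|^q = 2.1409^1.125 = 2.3546
f*(2.1409) = 2.3546 / 1.125 = 2.093


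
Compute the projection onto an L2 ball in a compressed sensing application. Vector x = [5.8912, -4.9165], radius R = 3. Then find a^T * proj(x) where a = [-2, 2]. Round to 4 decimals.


Step 1: Compute ||x|| (intermediates to 6 decimals).
||x|| = sqrt(5.8912^2 + (-4.9165)^2) = 7.673214
Step 2: Project.
Since ||x|| > R, scale = R/||x|| = 3/7.673214 = 0.39097, proj(x) = scale * x
proj(x) = [2.303282, -1.922204]
Step 3: Dot product.
a^T * proj(x) = -2*2.303282 + 2*(-1.922204) = -8.451


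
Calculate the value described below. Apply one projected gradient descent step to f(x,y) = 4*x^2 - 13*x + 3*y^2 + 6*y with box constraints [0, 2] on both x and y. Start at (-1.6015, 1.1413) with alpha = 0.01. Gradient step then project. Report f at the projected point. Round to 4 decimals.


Step 1: Compute gradient at (-1.6015, 1.1413).
grad_x = 2*4*-1.6015 - 13 = -25.812
grad_y = 2*3*1.1413 + 6 = 12.8478
Step 2: Gradient step.
x_raw = -1.6015 - 0.01*-25.812 = -1.3434
y_raw = 1.1413 - 0.01*12.8478 = 1.0128
Step 3: Project onto [0, 2].
x_proj = clip(-1.3434) = 0.0
y_proj = clip(1.0128) = 1.0128
Step 4: Evaluate f.
f(0.0, 1.0128) = 9.1544


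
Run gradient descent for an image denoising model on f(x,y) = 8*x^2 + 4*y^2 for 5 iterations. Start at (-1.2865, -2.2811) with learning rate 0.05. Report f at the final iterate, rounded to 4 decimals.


Gradient descent on f(x,y) = 8*x^2 + 4*y^2.
Starting point: (-1.2865, -2.2811), alpha = 0.05
Step 1: grad_x = 2*8*-1.2865 = -20.584, grad_y = 2*4*-2.2811 = -18.2488
  x_1 = -1.2865 - 0.05*-20.584 = -0.2573
  y_1 = -2.2811 - 0.05*-18.2488 = -1.3687
Step 2: grad_x = 2*8*-0.2573 = -4.1168, grad_y = 2*4*-1.3687 = -10.9493
  x_2 = -0.2573 - 0.05*-4.1168 = -0.0515
  y_2 = -1.3687 - 0.05*-10.9493 = -0.8212
Step 3: grad_x = 2*8*-0.0515 = -0.8234, grad_y = 2*4*-0.8212 = -6.5696
  x_3 = -0.0515 - 0.05*-0.8234 = -0.0103
  y_3 = -0.8212 - 0.05*-6.5696 = -0.4927
Step 4: grad_x = 2*8*-0.0103 = -0.1647, grad_y = 2*4*-0.4927 = -3.9417
  x_4 = -0.0103 - 0.05*-0.1647 = -0.0021
  y_4 = -0.4927 - 0.05*-3.9417 = -0.2956
Step 5: grad_x = 2*8*-0.0021 = -0.0329, grad_y = 2*4*-0.2956 = -2.365
  x_5 = -0.0021 - 0.05*-0.0329 = -0.0004
  y_5 = -0.2956 - 0.05*-2.365 = -0.1774
f(-0.0004, -0.1774) = 8*(-0.0004)^2 + 4*(-0.1774)^2 = 0.1259


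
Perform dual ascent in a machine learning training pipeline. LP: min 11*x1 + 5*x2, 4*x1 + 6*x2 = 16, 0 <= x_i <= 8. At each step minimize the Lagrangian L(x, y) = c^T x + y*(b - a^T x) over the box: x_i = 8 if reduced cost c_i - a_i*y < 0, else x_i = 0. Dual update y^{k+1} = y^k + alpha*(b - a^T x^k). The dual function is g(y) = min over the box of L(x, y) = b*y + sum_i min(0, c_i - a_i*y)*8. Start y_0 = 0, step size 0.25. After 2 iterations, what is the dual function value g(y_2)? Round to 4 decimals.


Dual ascent for LP: min 11*x1 + 5*x2, 4*x1 + 6*x2 = 16, 0 <= x_i <= 8
Step 1: y^k = 0.0, reduced costs: (11.0, 5.0)
  x^k = (0.0, 0.0), subgradient = b - a^T x = 16.0
  y^{k+1} = 0.0 + 0.25*16.0 = 4.0
Step 2: y^k = 4.0, reduced costs: (-5.0, -19.0)
  x^k = (8.0, 8.0), subgradient = b - a^T x = -64.0
  y^{k+1} = 4.0 + 0.25*-64.0 = -12.0
Dual objective at y_2 = -12.0: reduced costs (59.0, 77.0), box minimizer x = (0.0, 0.0)
g(y_2) = b*y + (c1 - a1*y)*x1 + (c2 - a2*y)*x2 = 16*(-12.0) + 59.0*0.0 + 77.0*0.0 = -192.0 + 0.0 + 0.0 = -192.0


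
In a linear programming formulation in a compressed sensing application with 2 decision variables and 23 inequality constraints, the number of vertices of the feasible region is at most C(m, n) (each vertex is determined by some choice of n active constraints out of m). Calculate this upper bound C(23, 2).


Each vertex corresponds to some choice of n active constraints out of m, so the number of vertices is at most C(m, n) = m! / (n!(m-n)!).
m = 23, n = 2
Numerator: 23 * 22
Denominator: 2! = 2
C(23, 2) = 253


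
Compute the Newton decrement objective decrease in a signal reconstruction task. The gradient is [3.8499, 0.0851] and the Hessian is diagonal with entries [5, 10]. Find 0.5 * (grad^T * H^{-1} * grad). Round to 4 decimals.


Step 1: H is diagonal, so H^(-1) * g = [0.77, 0.0085].
Step 2: g^T H^(-1) g = sum_i g_i^2 / H_ii
  = (3.8499)^2/5 + (0.0851)^2/10
  = 2.9643 + 0.0007 = 2.9651
Step 3: Objective decrease = 0.5 * g^T H^(-1) g = 1.4825


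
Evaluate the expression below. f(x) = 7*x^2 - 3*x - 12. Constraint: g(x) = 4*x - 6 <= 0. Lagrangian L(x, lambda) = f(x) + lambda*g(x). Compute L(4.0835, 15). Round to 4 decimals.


Step 1: Evaluate f(x).
f(4.0835) = 7*4.0835^2 - 3*4.0835 - 12 = 92.4743
Step 2: Evaluate g(x).
g(4.0835) = 4*4.0835 - 6 = 10.334
Step 3: Compute Lagrangian.
L = 92.4743 + 15*10.334 = 247.4843


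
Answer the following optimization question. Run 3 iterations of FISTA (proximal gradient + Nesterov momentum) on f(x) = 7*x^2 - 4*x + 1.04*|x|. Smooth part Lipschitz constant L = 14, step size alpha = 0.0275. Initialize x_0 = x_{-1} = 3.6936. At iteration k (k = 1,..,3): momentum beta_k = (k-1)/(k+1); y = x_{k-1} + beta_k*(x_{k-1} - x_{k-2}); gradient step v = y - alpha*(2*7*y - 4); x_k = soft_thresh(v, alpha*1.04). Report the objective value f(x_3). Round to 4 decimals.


FISTA on f(x) = 7*x^2 - 4*x + 1.04*|x|
L = 14, alpha = 0.0275
Iteration 1: beta = 0.0, y = 3.6936 + 0.0*(3.6936 - 3.6936) = 3.6936
  grad(y) = 47.7104, v = y - alpha*grad = 2.3816
  prox(v) = soft_thresh(2.3816, 0.0286) = 2.353
Iteration 2: beta = 0.3333, y = 2.353 + 0.3333*(2.353 - 3.6936) = 1.9061
  grad(y) = 22.6852, v = y - alpha*grad = 1.2822
  prox(v) = soft_thresh(1.2822, 0.0286) = 1.2536
Iteration 3: beta = 0.5, y = 1.2536 + 0.5*(1.2536 - 2.353) = 0.704
  grad(y) = 5.8557, v = y - alpha*grad = 0.5429
  prox(v) = soft_thresh(0.5429, 0.0286) = 0.5143
f(x_3) = 7*0.5143^2 - 4*0.5143 + 1.04*|0.5143| = 0.3294


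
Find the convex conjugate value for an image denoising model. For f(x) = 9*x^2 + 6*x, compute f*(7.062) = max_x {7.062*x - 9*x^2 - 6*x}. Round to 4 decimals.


f*(y) = sup_x {y*x - a*x^2 - b*x} = sup_x {(y-b)*x - a*x^2}
FOC: (y - b) - 2a*x = 0 => x* = (y - b)/(2a)
x* = (7.062 - 6)/(2*9) = 0.059
f*(7.062) = (y-b)^2/(4a) = (7.062 - 6)^2/(4*9)
= 1.1278/36 = 0.0313


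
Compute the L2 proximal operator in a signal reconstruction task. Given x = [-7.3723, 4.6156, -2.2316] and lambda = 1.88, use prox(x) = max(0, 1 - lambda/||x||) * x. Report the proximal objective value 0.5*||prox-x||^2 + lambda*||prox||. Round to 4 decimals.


Step 1: Compute ||x||.
||x|| = 8.9797
Step 2: Compute scaling factor.
scale = max(0, 1 - 1.88/8.9797) = 0.7906
Step 3: prox(x) = [-5.8288, 3.6493, -1.7644]
||prox(x)|| = 7.0997
Step 4: Proximal objective.
0.5*||prox-x||^2 = 1.7672
lambda*||prox|| = 13.3474
Total = 15.1146


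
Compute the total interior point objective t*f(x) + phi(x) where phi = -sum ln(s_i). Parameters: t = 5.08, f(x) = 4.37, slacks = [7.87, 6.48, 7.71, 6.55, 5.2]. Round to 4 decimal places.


Step 1: Compute log-barrier.
ln values: [2.0631, 1.8687, 2.0425, 1.8795, 1.6487]
phi = -(2.0631 + 1.8687 + 2.0425 + 1.8795 + 1.6487) = -9.5024
Step 2: Compute augmented objective.
t*f(x) = 5.08*4.37 = 22.1996
Total = 22.1996 - 9.5024 = 12.6972


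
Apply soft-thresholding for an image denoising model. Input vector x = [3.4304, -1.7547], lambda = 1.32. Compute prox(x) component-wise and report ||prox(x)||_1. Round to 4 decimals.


Soft-thresholding with lambda = 1.32:
prox(3.4304) = sign(3.4304)*max(|3.4304| - 1.32, 0) = 2.1104
prox(-1.7547) = sign(-1.7547)*max(|-1.7547| - 1.32, 0) = -0.4347
prox(x) = [2.1104, -0.4347]
||prox(x)||_1 = 2.1104 + 0.4347 = 2.5451


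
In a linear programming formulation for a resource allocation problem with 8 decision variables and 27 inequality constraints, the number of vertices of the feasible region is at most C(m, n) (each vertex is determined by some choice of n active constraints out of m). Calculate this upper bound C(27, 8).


Each vertex corresponds to some choice of n active constraints out of m, so the number of vertices is at most C(m, n) = m! / (n!(m-n)!).
m = 27, n = 8
Numerator: 27 * 26 * 25 * 24 * 23 * 22 * 21 * 20
Denominator: 8! = 40320
C(27, 8) = 2220075


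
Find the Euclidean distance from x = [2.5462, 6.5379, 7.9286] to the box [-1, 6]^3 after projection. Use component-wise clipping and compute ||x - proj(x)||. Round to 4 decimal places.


Project each component onto [-1, 6].
clip(2.5462) = 2.5462, clip(6.5379) = 6.0, clip(7.9286) = 6.0
Projection = [2.5462, 6.0, 6.0]
Squared diffs: [0.0, 0.2893, 3.7195]
Distance = sqrt(4.0088) = 2.0022


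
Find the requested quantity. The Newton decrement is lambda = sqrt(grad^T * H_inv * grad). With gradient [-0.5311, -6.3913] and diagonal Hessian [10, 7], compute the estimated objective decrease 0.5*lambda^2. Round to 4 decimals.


Step 1: H is diagonal, so H^(-1) * g = [-0.0531, -0.913].
Step 2: g^T H^(-1) g = sum_i g_i^2 / H_ii
  = (-0.5311)^2/10 + (-6.3913)^2/7
  = 0.0282 + 5.8355 = 5.8637
Step 3: Objective decrease = 0.5 * g^T H^(-1) g = 2.9319


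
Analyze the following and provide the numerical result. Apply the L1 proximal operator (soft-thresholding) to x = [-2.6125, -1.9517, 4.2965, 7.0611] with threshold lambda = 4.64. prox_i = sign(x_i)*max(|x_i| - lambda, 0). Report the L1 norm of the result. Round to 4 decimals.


Soft-thresholding with lambda = 4.64:
prox(-2.6125) = sign(-2.6125)*max(|-2.6125| - 4.64, 0) = 0.0
prox(-1.9517) = sign(-1.9517)*max(|-1.9517| - 4.64, 0) = 0.0
prox(4.2965) = sign(4.2965)*max(|4.2965| - 4.64, 0) = 0.0
prox(7.0611) = sign(7.0611)*max(|7.0611| - 4.64, 0) = 2.4211
prox(x) = [0.0, 0.0, 0.0, 2.4211]
||prox(x)||_1 = 0.0 + 0.0 + 0.0 + 2.4211 = 2.4211


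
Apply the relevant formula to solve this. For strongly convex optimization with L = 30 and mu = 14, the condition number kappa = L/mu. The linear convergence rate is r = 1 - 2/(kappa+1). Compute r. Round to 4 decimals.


Step 1: Compute the condition number.
kappa = L/mu = 30/14 = 2.1429
Step 2: Compute the convergence rate.
r = 1 - 2/(kappa + 1) = 1 - 2*mu/(L + mu) = (L - mu)/(L + mu) = 16/44 = 0.3636


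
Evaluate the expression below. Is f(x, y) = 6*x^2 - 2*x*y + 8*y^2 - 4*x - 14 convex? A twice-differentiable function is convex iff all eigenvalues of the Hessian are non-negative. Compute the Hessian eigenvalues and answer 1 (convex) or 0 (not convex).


The Hessian of f(x,y) = 6*x^2 - 2*x*y + 8*y^2 - 4*x - 14 is:
H = [[12, -2], [-2, 16]]
Trace = 12 + 16 = 28
Determinant = 12*16 - (-2)^2 = 188
Discriminant = (28)^2 - 4*188 = 32.0
Eigenvalues: lambda_1 = 11.1716, lambda_2 = 16.8284
The function is convex.

1


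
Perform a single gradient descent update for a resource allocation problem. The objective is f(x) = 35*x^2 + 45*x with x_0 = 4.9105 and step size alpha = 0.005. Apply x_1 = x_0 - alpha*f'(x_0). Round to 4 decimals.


We compute the gradient at x_0 and apply the update.
f'(x) = 70*x + 45
f'(4.9105) = 70*4.9105 + 45 = 388.735
x_1 = 4.9105 - 0.005*388.735 = 2.9668


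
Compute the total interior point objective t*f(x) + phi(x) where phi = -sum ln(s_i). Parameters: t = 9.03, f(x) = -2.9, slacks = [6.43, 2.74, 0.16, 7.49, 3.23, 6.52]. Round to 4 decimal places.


Step 1: Compute log-barrier.
ln values: [1.861, 1.008, -1.8326, 2.0136, 1.1725, 1.8749]
phi = -(1.861 + 1.008 - 1.8326 + 2.0136 + 1.1725 + 1.8749) = -6.0973
Step 2: Compute augmented objective.
t*f(x) = 9.03*-2.9 = -26.187
Total = -26.187 - 6.0973 = -32.2843


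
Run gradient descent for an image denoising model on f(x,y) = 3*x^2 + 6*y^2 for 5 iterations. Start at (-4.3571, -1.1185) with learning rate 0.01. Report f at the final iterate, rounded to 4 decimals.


Gradient descent on f(x,y) = 3*x^2 + 6*y^2.
Starting point: (-4.3571, -1.1185), alpha = 0.01
Step 1: grad_x = 2*3*-4.3571 = -26.1426, grad_y = 2*6*-1.1185 = -13.422
  x_1 = -4.3571 - 0.01*-26.1426 = -4.0957
  y_1 = -1.1185 - 0.01*-13.422 = -0.9843
Step 2: grad_x = 2*3*-4.0957 = -24.574, grad_y = 2*6*-0.9843 = -11.8114
  x_2 = -4.0957 - 0.01*-24.574 = -3.8499
  y_2 = -0.9843 - 0.01*-11.8114 = -0.8662
Step 3: grad_x = 2*3*-3.8499 = -23.0996, grad_y = 2*6*-0.8662 = -10.394
  x_3 = -3.8499 - 0.01*-23.0996 = -3.6189
  y_3 = -0.8662 - 0.01*-10.394 = -0.7622
Step 4: grad_x = 2*3*-3.6189 = -21.7136, grad_y = 2*6*-0.7622 = -9.1467
  x_4 = -3.6189 - 0.01*-21.7136 = -3.4018
  y_4 = -0.7622 - 0.01*-9.1467 = -0.6708
Step 5: grad_x = 2*3*-3.4018 = -20.4108, grad_y = 2*6*-0.6708 = -8.0491
  x_5 = -3.4018 - 0.01*-20.4108 = -3.1977
  y_5 = -0.6708 - 0.01*-8.0491 = -0.5903
f(-3.1977, -0.5903) = 3*(-3.1977)^2 + 6*(-0.5903)^2 = 32.7662


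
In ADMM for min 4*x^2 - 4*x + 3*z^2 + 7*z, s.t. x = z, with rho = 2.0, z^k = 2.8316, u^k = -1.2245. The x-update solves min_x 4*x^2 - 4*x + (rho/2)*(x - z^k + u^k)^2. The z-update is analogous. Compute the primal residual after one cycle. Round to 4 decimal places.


ADMM iteration with rho = 2.0, z^k = 2.8316, u^k = -1.2245
Step 1: x-update.
Minimize 4*x^2 - 4*x + (2.0/2)*(x - 2.8316 - 1.2245)^2
FOC: (2*4 + 2.0)*x = 4 + 2.0*(2.8316 + 1.2245)
x^{k+1} = 1.2112
Step 2: z-update.
Minimize 3*z^2 + 7*z + (2.0/2)*(1.2112 - z - 1.2245)^2
FOC: (2*3 + 2.0)*z = -7 + 2.0*(1.2112 - 1.2245)
z^{k+1} = -0.8783
Step 3: u-update.
u^{k+1} = -1.2245 + 1.2112 + 0.8783 = 0.865
Step 4: Primal residual = |1.2112 + 0.8783| = 2.0895


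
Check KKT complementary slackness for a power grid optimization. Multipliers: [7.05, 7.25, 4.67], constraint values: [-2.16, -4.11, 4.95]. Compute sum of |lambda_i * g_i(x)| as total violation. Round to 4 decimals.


KKT complementary slackness check:
lambda_1 * g_1 = 7.05 * -2.16 = -15.228
lambda_2 * g_2 = 7.25 * -4.11 = -29.7975
lambda_3 * g_3 = 4.67 * 4.95 = 23.1165
Total violation = 15.228 + 29.7975 + 23.1165 = 68.142


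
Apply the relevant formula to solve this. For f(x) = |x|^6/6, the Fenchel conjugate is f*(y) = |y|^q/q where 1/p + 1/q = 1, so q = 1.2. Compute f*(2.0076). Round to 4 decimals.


The conjugate exponent q satisfies 1/p + 1/q = 1.
p = 6, so q = 6/(6 - 1) = 1.2
|y|^q = 2.0076^1.2 = 2.3079
f*(2.0076) = 2.3079 / 1.2 = 1.9232


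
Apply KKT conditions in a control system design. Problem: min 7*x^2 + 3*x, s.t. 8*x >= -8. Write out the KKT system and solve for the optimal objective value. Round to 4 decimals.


Step 1: Try lambda = 0 (constraint inactive).
Stationarity: 2*7*x + 3 = 0
x* = -3/(2*7) = -3/14 = -0.2143 (rounded; the exact value -3/14 is used below)
Check constraint: 8*-0.2143 = -1.7144 >= -8 -- satisfied.
Step 2: Compute optimal value.
f(x*) = 7*(-3/14)^2 + 3*(-3/14) = -0.3214


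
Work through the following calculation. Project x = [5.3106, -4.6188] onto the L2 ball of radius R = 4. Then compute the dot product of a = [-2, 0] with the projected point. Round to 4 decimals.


Step 1: Compute ||x|| (intermediates to 6 decimals).
||x|| = sqrt(5.3106^2 + (-4.6188)^2) = 7.038166
Step 2: Project.
Since ||x|| > R, scale = R/||x|| = 4/7.038166 = 0.56833, proj(x) = scale * x
proj(x) = [3.018173, -2.625003]
Step 3: Dot product.
a^T * proj(x) = -2*3.018173 + 0*(-2.625003) = -6.0363


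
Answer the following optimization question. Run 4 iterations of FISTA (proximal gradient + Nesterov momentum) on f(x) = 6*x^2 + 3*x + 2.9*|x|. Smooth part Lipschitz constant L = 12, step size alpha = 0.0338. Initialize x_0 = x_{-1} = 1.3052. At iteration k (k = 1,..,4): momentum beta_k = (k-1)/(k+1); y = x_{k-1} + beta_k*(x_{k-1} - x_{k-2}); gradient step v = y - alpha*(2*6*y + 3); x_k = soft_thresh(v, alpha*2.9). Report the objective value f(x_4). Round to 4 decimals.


FISTA on f(x) = 6*x^2 + 3*x + 2.9*|x|
L = 12, alpha = 0.0338
Iteration 1: beta = 0.0, y = 1.3052 + 0.0*(1.3052 - 1.3052) = 1.3052
  grad(y) = 18.6624, v = y - alpha*grad = 0.6744
  prox(v) = soft_thresh(0.6744, 0.098) = 0.5764
Iteration 2: beta = 0.3333, y = 0.5764 + 0.3333*(0.5764 - 1.3052) = 0.3335
  grad(y) = 7.0015, v = y - alpha*grad = 0.0968
  prox(v) = soft_thresh(0.0968, 0.098) = 0.0
Iteration 3: beta = 0.5, y = 0.0 + 0.5*(0.0 - 0.5764) = -0.2882
  grad(y) = -0.4583, v = y - alpha*grad = -0.2727
  prox(v) = soft_thresh(-0.2727, 0.098) = -0.1747
Iteration 4: beta = 0.6, y = -0.1747 + 0.6*(-0.1747 - 0.0) = -0.2795
  grad(y) = -0.3539, v = y - alpha*grad = -0.2675
  prox(v) = soft_thresh(-0.2675, 0.098) = -0.1695
f(x_4) = 6*(-0.1695)^2 + 3*(-0.1695) + 2.9*|-0.1695| = 0.1555
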